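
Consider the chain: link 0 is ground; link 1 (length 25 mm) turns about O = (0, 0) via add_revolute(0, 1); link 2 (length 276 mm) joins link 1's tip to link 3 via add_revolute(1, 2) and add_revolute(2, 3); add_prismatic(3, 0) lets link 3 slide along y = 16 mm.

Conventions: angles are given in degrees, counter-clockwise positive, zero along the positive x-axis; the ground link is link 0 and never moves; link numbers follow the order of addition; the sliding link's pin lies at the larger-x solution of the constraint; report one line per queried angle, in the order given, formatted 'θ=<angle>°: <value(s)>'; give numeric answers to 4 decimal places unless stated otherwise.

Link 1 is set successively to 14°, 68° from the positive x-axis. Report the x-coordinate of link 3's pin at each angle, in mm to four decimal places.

geometry: r = 25 mm, L = 276 mm, e = 16 mm
θ=14°: crank pin P = (r cos θ, r sin θ) = (24.257393, 6.048047)
θ=14°: h = r sin θ − e = 6.048047 − 16 = -9.951953
θ=14°: x = r cos θ + √(L² − h²) = 24.257393 + 275.820519 = 300.077912
θ=68°: crank pin P = (r cos θ, r sin θ) = (9.365165, 23.179596)
θ=68°: h = r sin θ − e = 23.179596 − 16 = 7.179596
θ=68°: x = r cos θ + √(L² − h²) = 9.365165 + 275.906603 = 285.271768

θ=14°: 300.0779
θ=68°: 285.2718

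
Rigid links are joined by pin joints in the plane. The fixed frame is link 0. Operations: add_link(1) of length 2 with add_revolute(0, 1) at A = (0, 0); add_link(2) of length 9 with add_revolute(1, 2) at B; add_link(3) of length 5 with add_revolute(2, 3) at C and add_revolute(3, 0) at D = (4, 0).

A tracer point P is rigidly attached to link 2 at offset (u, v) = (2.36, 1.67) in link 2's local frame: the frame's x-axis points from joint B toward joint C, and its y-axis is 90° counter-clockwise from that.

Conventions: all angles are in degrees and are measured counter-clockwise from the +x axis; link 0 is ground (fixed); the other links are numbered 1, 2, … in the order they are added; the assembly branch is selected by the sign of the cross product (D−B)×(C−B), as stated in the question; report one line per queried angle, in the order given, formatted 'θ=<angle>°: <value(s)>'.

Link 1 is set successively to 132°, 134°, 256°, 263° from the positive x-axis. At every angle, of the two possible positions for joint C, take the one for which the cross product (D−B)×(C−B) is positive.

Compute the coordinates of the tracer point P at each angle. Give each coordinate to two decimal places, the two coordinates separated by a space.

A=(0,0), D=(4.00,0)
θ=132°: B = A + 2.00·(cos132°, sin132°) = (-1.3383, 1.4863)
θ=132°: |BD| = 5.5413
θ=132°: circle(B,9.00) ∩ circle(D,5.00): a=7.8236, h=4.4487
θ=132°:   candidates: C₊=(7.3919,3.6735) cross=24.652; C₋=(5.0054,-4.8979) cross=-24.652
θ=132°:   branch + wants cross > 0 → take C=(7.3919,3.6735) (cross=24.652)
θ=132°: ex = (C−B)/|BC| = (0.9700,0.2430); ey = (-0.2430,0.9700)
θ=132°: P = B + 2.36·ex + 1.67·ey = (0.5451,3.6798)
θ=134°: B = A + 2.00·(cos134°, sin134°) = (-1.3893, 1.4387)
θ=134°: |BD| = 5.5780
θ=134°: circle(B,9.00) ∩ circle(D,5.00): a=7.8087, h=4.4748
θ=134°:   candidates: C₊=(7.3093,3.7481) cross=24.961; C₋=(5.0011,-4.8988) cross=-24.961
θ=134°:   branch + wants cross > 0 → take C=(7.3093,3.7481) (cross=24.961)
θ=134°: ex = (C−B)/|BC| = (0.9665,0.2566); ey = (-0.2566,0.9665)
θ=134°: P = B + 2.36·ex + 1.67·ey = (0.4631,3.6583)
θ=256°: B = A + 2.00·(cos256°, sin256°) = (-0.4838, -1.9406)
θ=256°: |BD| = 4.8858
θ=256°: circle(B,9.00) ∩ circle(D,5.00): a=8.1738, h=3.7668
θ=256°:   candidates: C₊=(5.5214,4.7629) cross=18.404; C₋=(8.5137,-2.1509) cross=-18.404
θ=256°:   branch + wants cross > 0 → take C=(5.5214,4.7629) (cross=18.404)
θ=256°: ex = (C−B)/|BC| = (0.6673,0.7448); ey = (-0.7448,0.6673)
θ=256°: P = B + 2.36·ex + 1.67·ey = (-0.1530,0.9315)
θ=263°: B = A + 2.00·(cos263°, sin263°) = (-0.2437, -1.9851)
θ=263°: |BD| = 4.6851
θ=263°: circle(B,9.00) ∩ circle(D,5.00): a=8.3190, h=3.4344
θ=263°:   candidates: C₊=(5.8364,4.6505) cross=16.090; C₋=(8.7467,-1.5711) cross=-16.090
θ=263°:   branch + wants cross > 0 → take C=(5.8364,4.6505) (cross=16.090)
θ=263°: ex = (C−B)/|BC| = (0.6756,0.7373); ey = (-0.7373,0.6756)
θ=263°: P = B + 2.36·ex + 1.67·ey = (0.1193,0.8831)

θ=132°: 0.55 3.68
θ=134°: 0.46 3.66
θ=256°: -0.15 0.93
θ=263°: 0.12 0.88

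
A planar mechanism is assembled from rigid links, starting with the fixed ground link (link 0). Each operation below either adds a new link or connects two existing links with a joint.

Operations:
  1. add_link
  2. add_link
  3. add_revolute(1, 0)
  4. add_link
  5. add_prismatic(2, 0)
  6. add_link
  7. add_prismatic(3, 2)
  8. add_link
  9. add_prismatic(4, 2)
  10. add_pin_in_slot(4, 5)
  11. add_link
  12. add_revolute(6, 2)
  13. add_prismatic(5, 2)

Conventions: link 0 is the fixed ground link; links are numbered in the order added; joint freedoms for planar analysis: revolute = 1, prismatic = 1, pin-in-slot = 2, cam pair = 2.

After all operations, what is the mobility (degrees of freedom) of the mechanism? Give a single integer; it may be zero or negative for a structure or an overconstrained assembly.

link 0 = ground. State L|J1|J2 = 1|0|0
+link1  2|0|0
+link2  3|0|0
R(1,0) f=1→J1  3|1|0
+link3  4|1|0
P(2,0) f=1→J1  4|2|0
+link4  5|2|0
P(3,2) f=1→J1  5|3|0
+link5  6|3|0
P(4,2) f=1→J1  6|4|0
PS(4,5) f=2→J2  6|4|1
+link6  7|4|1
R(6,2) f=1→J1  7|5|1
P(5,2) f=1→J1  7|6|1
M = 3(7−1)−2·6−1 = 18−12−1 = 5

M = 5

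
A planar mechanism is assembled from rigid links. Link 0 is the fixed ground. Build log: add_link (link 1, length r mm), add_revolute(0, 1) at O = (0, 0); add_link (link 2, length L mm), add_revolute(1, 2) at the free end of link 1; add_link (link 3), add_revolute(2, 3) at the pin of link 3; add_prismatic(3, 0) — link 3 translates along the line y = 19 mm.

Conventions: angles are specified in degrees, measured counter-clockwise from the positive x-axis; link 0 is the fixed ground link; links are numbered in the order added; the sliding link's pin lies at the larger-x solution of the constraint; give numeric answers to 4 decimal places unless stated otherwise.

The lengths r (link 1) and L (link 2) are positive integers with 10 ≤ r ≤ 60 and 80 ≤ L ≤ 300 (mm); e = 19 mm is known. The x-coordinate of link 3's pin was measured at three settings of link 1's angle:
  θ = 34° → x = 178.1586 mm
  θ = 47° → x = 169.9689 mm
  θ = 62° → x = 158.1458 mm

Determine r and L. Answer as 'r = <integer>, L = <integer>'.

constraint per measurement: (x − r cos θ)² + (r sin θ − e)² = L²
subtracting the θ₁ and θ₂ equations cancels the r² and L² terms:
r = (x₁² − x₂²) / (2[(x₁cos θ₁ + e sin θ₁) − (x₂cos θ₂ + e sin θ₂)]) = 50.0000 → r = 50
L² = (x₁ − r cos θ₁)² + (r sin θ₁ − e)² = 18769.0029 → L = 137.0000 → L = 137
check at θ₃=62°: x = 158.1458 (printed 158.1458) ✓

r = 50, L = 137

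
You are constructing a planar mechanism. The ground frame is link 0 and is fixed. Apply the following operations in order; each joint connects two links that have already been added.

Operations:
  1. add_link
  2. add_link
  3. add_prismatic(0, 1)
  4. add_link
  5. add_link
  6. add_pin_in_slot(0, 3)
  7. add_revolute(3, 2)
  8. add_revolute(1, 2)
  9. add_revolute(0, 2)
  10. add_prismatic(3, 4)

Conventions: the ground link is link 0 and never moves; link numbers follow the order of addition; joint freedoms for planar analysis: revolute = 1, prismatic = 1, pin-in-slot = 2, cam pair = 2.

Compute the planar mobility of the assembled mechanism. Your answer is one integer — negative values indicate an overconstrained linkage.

link 0 = ground. State L|J1|J2 = 1|0|0
+link1  2|0|0
+link2  3|0|0
P(0,1) f=1→J1  3|1|0
+link3  4|1|0
+link4  5|1|0
PS(0,3) f=2→J2  5|1|1
R(3,2) f=1→J1  5|2|1
R(1,2) f=1→J1  5|3|1
R(0,2) f=1→J1  5|4|1
P(3,4) f=1→J1  5|5|1
M = 3(5−1)−2·5−1 = 12−10−1 = 1

M = 1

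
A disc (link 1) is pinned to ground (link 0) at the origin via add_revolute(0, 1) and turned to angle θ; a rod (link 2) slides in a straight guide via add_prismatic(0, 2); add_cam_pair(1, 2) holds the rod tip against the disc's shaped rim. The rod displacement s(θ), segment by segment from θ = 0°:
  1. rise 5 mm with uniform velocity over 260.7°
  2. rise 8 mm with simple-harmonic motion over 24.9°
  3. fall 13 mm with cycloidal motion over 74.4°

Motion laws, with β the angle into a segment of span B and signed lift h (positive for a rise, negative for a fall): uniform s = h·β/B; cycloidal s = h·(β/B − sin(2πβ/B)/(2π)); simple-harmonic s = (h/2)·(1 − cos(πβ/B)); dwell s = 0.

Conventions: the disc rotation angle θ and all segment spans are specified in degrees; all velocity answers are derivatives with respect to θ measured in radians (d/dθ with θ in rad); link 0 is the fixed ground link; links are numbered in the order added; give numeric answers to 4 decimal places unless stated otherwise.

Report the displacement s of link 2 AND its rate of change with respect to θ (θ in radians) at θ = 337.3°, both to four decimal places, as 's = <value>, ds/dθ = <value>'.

segment 1 (0° to 260.7°, uniform, h = 5) is passed completely: s = 0.0000 + (5) = 5.0000
segment 2 (260.7° to 285.6°, simple-harmonic, h = 8) is passed completely: s = 5.0000 + (8) = 13.0000
θ = 337.3° falls in segment 3 (285.6° to 360°, cycloidal, h = -13): β = 337.3 − 285.6 = 51.7°, B = 74.4°; Δs = -13·(0.6949 − sin(2π·0.6949)/(2π)) = -10.9798; s = 13.0000 − 10.9798 = 2.0202
velocity in seg [285.6°–360°] (cycloidal), θ in radians: β = 51.7° = 0.9023 rad, B = 74.4° = 1.2985 rad; ds/dθ = (h/B)(1 − cos(2πβ/B)) = ((-13)/1.2985)(1 − cos(2π·0.6949)) = -13.408950 mm/rad

s = 2.0202, ds/dθ = -13.4089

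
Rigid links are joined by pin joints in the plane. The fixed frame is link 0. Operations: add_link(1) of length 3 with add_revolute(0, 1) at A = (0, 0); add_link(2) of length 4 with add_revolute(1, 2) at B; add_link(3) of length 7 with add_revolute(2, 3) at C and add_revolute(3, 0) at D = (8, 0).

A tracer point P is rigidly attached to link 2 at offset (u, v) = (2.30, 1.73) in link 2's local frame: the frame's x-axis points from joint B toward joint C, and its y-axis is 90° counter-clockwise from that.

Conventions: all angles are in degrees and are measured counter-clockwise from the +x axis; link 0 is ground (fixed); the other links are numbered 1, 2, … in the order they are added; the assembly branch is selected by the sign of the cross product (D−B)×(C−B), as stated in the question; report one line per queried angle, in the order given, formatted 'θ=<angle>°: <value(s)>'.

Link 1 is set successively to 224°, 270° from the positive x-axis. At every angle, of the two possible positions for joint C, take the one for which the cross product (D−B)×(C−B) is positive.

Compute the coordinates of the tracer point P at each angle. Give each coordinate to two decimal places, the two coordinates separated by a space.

A=(0,0), D=(8.00,0)
θ=224°: B = A + 3.00·(cos224°, sin224°) = (-2.1580, -2.0840)
θ=224°: |BD| = 10.3696
θ=224°: circle(B,4.00) ∩ circle(D,7.00): a=3.5936, h=1.7567
θ=224°:   candidates: C₊=(1.0092,0.3591) cross=18.216; C₋=(1.7153,-3.0826) cross=-18.216
θ=224°:   branch + wants cross > 0 → take C=(1.0092,0.3591) (cross=18.216)
θ=224°: ex = (C−B)/|BC| = (0.7918,0.6108); ey = (-0.6108,0.7918)
θ=224°: P = B + 2.30·ex + 1.73·ey = (-1.3935,0.6906)
θ=270°: B = A + 3.00·(cos270°, sin270°) = (-0.0000, -3.0000)
θ=270°: |BD| = 8.5440
θ=270°: circle(B,4.00) ∩ circle(D,7.00): a=2.3408, h=3.2435
θ=270°:   candidates: C₊=(1.0529,0.8589) cross=27.713; C₋=(3.3307,-5.2151) cross=-27.713
θ=270°:   branch + wants cross > 0 → take C=(1.0529,0.8589) (cross=27.713)
θ=270°: ex = (C−B)/|BC| = (0.2632,0.9647); ey = (-0.9647,0.2632)
θ=270°: P = B + 2.30·ex + 1.73·ey = (-1.0636,-0.3257)

θ=224°: -1.39 0.69
θ=270°: -1.06 -0.33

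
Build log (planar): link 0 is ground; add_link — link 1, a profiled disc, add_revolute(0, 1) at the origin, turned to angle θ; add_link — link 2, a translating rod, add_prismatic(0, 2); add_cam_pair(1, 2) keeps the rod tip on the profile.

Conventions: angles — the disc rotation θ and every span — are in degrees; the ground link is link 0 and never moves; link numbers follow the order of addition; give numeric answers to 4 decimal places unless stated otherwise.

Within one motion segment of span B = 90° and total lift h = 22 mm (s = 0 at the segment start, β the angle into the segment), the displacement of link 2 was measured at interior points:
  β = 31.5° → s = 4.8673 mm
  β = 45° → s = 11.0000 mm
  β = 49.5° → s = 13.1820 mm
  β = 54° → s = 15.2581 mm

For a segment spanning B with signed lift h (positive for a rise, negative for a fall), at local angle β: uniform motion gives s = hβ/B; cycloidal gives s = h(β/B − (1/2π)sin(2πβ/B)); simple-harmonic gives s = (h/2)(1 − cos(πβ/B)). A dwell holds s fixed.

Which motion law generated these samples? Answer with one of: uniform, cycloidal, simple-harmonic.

candidates at β/B = r: uniform s = h·r (linear in β); cycloidal s = h·(r − sin(2πr)/(2π)); simple-harmonic s = (h/2)(1 − cos(πr))
β=31.5°: printed 4.8673 | uniform 7.7000, cycloidal 4.8673, simple-harmonic 6.0061
β=45°: printed 11.0000 | uniform 11.0000, cycloidal 11.0000, simple-harmonic 11.0000
β=49.5°: printed 13.1820 | uniform 12.1000, cycloidal 13.1820, simple-harmonic 12.7208
β=54°: printed 15.2581 | uniform 13.2000, cycloidal 15.2581, simple-harmonic 14.3992
only one law matches every sample → cycloidal

cycloidal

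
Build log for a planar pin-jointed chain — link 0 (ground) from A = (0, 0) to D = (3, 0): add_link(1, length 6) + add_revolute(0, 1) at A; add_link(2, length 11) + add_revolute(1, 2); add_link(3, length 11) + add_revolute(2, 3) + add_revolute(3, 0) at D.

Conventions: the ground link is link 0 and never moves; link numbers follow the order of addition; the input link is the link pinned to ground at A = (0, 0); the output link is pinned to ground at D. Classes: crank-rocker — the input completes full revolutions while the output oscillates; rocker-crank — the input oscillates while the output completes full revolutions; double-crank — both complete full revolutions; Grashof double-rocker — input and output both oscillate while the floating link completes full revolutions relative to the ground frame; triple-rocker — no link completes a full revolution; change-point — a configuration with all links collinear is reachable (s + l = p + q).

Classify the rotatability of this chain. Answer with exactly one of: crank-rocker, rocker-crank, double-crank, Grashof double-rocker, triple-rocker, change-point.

lengths: ground=3, input=6, coupler=11, output=11
sorted: s=3 (shortest), l=11 (longest), p+q=17
s + l = 14 vs p + q = 17
s + l < p + q (Grashof) with shortest = ground link → double-crank

double-crank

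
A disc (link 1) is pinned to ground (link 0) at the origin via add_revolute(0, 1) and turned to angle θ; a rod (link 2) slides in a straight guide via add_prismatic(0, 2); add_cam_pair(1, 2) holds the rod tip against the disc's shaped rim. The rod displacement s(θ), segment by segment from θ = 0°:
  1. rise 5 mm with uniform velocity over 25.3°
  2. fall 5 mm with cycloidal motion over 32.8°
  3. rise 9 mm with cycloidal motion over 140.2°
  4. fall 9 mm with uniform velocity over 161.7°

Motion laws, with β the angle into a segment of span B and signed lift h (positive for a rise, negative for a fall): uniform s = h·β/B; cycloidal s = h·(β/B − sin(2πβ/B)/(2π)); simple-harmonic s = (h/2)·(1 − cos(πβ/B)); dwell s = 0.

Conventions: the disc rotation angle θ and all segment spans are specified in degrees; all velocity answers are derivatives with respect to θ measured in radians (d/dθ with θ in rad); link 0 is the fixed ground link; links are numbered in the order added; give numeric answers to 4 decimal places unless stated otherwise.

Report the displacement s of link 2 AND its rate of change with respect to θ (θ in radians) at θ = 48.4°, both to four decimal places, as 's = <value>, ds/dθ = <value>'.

segment 1 (0° to 25.3°, uniform, h = 5) is passed completely: s = 0.0000 + (5) = 5.0000
θ = 48.4° falls in segment 2 (25.3° to 58.1°, cycloidal, h = -5): β = 48.4 − 25.3 = 23.1°, B = 32.8°; Δs = -5·(0.7043 − sin(2π·0.7043)/(2π)) = -4.2845; s = 5.0000 − 4.2845 = 0.7155
velocity in seg [25.3°–58.1°] (cycloidal), θ in radians: β = 23.1° = 0.4032 rad, B = 32.8° = 0.5725 rad; ds/dθ = (h/B)(1 − cos(2πβ/B)) = ((-5)/0.5725)(1 − cos(2π·0.7043)) = -11.209387 mm/rad

s = 0.7155, ds/dθ = -11.2094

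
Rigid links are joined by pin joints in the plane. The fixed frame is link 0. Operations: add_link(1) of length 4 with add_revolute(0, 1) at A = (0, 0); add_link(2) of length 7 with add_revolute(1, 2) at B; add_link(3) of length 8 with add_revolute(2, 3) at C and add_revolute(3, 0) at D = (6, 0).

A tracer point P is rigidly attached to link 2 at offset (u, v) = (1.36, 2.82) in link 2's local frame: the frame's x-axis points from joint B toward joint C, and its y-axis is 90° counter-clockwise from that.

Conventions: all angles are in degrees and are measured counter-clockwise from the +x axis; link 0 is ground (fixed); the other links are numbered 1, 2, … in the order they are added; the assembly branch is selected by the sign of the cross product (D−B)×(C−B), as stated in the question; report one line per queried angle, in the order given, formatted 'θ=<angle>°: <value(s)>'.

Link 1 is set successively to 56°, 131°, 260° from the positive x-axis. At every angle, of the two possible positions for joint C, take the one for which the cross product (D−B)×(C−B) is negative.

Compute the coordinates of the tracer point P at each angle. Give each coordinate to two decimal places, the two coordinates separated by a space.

A=(0,0), D=(6.00,0)
θ=56°: B = A + 4.00·(cos56°, sin56°) = (2.2368, 3.3162)
θ=56°: |BD| = 5.0158
θ=56°: circle(B,7.00) ∩ circle(D,8.00): a=1.0127, h=6.9264
θ=56°:   candidates: C₊=(7.5758,7.8433) cross=34.742; C₋=(-1.5827,-2.5500) cross=-34.742
θ=56°:   branch - wants cross < 0 → take C=(-1.5827,-2.5500) (cross=-34.742)
θ=56°: ex = (C−B)/|BC| = (-0.5456,-0.8380); ey = (0.8380,-0.5456)
θ=56°: P = B + 1.36·ex + 2.82·ey = (3.8579,0.6377)
θ=131°: B = A + 4.00·(cos131°, sin131°) = (-2.6242, 3.0188)
θ=131°: |BD| = 9.1373
θ=131°: circle(B,7.00) ∩ circle(D,8.00): a=3.7479, h=5.9122
θ=131°:   candidates: C₊=(2.8665,7.3608) cross=54.021; C₋=(-1.0401,-3.7996) cross=-54.021
θ=131°:   branch - wants cross < 0 → take C=(-1.0401,-3.7996) (cross=-54.021)
θ=131°: ex = (C−B)/|BC| = (0.2263,-0.9741); ey = (0.9741,0.2263)
θ=131°: P = B + 1.36·ex + 2.82·ey = (0.4304,2.3323)
θ=260°: B = A + 4.00·(cos260°, sin260°) = (-0.6946, -3.9392)
θ=260°: |BD| = 7.7676
θ=260°: circle(B,7.00) ∩ circle(D,8.00): a=2.9182, h=6.3627
θ=260°:   candidates: C₊=(-1.4062,3.0245) cross=49.423; C₋=(5.0473,-7.9431) cross=-49.423
θ=260°:   branch - wants cross < 0 → take C=(5.0473,-7.9431) (cross=-49.423)
θ=260°: ex = (C−B)/|BC| = (0.8203,-0.5720); ey = (0.5720,0.8203)
θ=260°: P = B + 1.36·ex + 2.82·ey = (2.0339,-2.4040)

θ=56°: 3.86 0.64
θ=131°: 0.43 2.33
θ=260°: 2.03 -2.40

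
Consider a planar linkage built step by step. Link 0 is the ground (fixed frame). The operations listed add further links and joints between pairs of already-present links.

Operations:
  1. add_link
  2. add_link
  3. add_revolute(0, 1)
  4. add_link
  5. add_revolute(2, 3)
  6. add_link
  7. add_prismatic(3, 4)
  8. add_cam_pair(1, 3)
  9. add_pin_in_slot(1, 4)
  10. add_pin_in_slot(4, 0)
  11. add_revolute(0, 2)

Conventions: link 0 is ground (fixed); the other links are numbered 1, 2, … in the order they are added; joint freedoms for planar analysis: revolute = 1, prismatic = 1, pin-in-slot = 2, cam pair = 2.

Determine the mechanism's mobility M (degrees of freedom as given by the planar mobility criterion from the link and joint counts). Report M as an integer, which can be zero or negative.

L=1 J1=0 J2=0
add link → L=2 J1=0 J2=0
add link → L=3 J1=0 J2=0
R@0,1 dof=1 J1 → L=3 J1=1 J2=0
add link → L=4 J1=1 J2=0
R@2,3 dof=1 J1 → L=4 J1=2 J2=0
add link → L=5 J1=2 J2=0
P@3,4 dof=1 J1 → L=5 J1=3 J2=0
C@1,3 dof=2 J2 → L=5 J1=3 J2=1
PS@1,4 dof=2 J2 → L=5 J1=3 J2=2
PS@4,0 dof=2 J2 → L=5 J1=3 J2=3
R@0,2 dof=1 J1 → L=5 J1=4 J2=3
M=3(L−1)−2J1−J2=3·4−2·4−3=1

M = 1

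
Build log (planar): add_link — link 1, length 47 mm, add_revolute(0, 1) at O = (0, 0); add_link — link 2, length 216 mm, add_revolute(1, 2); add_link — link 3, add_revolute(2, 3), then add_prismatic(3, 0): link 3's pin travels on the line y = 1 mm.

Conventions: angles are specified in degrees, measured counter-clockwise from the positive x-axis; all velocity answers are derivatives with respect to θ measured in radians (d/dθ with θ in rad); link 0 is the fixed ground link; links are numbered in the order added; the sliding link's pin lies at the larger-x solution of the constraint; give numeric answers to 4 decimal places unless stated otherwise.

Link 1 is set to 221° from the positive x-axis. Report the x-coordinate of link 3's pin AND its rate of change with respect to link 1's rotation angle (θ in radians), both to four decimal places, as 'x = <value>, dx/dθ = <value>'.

geometry: r = 47 mm, L = 216 mm, e = 1 mm
crank pin P = (r cos θ, r sin θ) = (-35.471350, -30.834774)
h = r sin θ − e = -30.834774 − 1 = -31.834774
x = r cos θ + √(L² − h²) = -35.471350 + 213.641164 = 178.169814
dx/dθ = −r sin θ − h·r cos θ/√(L² − h²) (θ in radians; h = -31.834774) = 25.549171

x = 178.1698, dx/dθ = 25.5492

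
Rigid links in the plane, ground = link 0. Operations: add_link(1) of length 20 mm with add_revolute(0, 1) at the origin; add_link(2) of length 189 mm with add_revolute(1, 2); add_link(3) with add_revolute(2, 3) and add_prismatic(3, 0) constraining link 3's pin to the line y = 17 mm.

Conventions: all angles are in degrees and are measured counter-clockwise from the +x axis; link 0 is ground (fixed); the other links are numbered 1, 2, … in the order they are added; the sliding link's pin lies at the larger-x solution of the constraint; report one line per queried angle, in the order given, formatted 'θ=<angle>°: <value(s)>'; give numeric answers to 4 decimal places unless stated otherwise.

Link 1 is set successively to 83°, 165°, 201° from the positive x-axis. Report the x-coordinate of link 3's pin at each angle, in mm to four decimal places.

geometry: r = 20 mm, L = 189 mm, e = 17 mm
θ=83°: crank pin P = (r cos θ, r sin θ) = (2.437387, 19.850923)
θ=83°: h = r sin θ − e = 19.850923 − 17 = 2.850923
θ=83°: x = r cos θ + √(L² − h²) = 2.437387 + 188.978497 = 191.415884
θ=165°: crank pin P = (r cos θ, r sin θ) = (-19.318517, 5.176381)
θ=165°: h = r sin θ − e = 5.176381 − 17 = -11.823619
θ=165°: x = r cos θ + √(L² − h²) = -19.318517 + 188.629802 = 169.311285
θ=201°: crank pin P = (r cos θ, r sin θ) = (-18.671609, -7.167359)
θ=201°: h = r sin θ − e = -7.167359 − 17 = -24.167359
θ=201°: x = r cos θ + √(L² − h²) = -18.671609 + 187.448496 = 168.776888

θ=83°: 191.4159
θ=165°: 169.3113
θ=201°: 168.7769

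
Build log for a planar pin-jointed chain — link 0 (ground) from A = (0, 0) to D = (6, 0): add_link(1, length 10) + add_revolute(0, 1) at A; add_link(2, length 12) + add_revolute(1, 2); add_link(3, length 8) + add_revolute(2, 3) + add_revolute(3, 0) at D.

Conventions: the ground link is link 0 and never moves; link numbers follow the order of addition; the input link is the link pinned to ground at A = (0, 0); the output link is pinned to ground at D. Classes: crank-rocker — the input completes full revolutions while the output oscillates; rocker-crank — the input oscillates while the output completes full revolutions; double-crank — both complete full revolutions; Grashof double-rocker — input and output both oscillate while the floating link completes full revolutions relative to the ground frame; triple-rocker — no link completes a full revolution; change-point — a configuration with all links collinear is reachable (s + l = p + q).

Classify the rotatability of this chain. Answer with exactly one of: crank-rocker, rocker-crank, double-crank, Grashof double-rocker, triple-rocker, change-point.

lengths: ground=6, input=10, coupler=12, output=8
sorted: s=6 (shortest), l=12 (longest), p+q=18
s + l = 18 vs p + q = 18
s + l = p + q → change-point (collinear configuration reachable)

change-point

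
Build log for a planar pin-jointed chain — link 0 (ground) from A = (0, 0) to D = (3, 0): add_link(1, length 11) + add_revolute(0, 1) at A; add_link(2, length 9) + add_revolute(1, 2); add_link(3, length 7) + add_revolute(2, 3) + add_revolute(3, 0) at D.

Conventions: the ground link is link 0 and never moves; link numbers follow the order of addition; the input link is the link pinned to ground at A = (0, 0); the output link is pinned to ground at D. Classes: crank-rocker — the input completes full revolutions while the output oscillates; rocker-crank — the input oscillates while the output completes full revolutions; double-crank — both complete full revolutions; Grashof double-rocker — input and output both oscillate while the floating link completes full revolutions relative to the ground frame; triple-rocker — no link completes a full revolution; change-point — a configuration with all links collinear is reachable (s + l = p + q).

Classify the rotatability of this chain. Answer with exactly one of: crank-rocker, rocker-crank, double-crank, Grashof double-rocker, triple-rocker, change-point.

lengths: ground=3, input=11, coupler=9, output=7
sorted: s=3 (shortest), l=11 (longest), p+q=16
s + l = 14 vs p + q = 16
s + l < p + q (Grashof) with shortest = ground link → double-crank

double-crank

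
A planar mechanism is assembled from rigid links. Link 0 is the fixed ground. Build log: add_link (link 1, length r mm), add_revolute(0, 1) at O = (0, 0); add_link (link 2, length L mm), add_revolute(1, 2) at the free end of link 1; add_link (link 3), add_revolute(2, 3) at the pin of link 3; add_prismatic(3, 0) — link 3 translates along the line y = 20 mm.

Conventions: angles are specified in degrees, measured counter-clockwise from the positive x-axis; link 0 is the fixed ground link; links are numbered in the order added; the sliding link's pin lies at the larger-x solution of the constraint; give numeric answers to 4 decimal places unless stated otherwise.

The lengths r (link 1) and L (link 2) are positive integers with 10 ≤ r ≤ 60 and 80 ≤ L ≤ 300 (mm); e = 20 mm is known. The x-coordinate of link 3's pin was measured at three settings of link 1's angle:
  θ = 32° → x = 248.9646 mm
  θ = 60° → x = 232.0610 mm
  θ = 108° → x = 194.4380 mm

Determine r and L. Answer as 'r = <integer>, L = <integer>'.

constraint per measurement: (x − r cos θ)² + (r sin θ − e)² = L²
subtracting the θ₁ and θ₂ equations cancels the r² and L² terms:
r = (x₁² − x₂²) / (2[(x₁cos θ₁ + e sin θ₁) − (x₂cos θ₂ + e sin θ₂)]) = 45.9999 → r = 46
L² = (x₁ − r cos θ₁)² + (r sin θ₁ − e)² = 44099.9967 → L = 210.0000 → L = 210
check at θ₃=108°: x = 194.4380 (printed 194.4380) ✓

r = 46, L = 210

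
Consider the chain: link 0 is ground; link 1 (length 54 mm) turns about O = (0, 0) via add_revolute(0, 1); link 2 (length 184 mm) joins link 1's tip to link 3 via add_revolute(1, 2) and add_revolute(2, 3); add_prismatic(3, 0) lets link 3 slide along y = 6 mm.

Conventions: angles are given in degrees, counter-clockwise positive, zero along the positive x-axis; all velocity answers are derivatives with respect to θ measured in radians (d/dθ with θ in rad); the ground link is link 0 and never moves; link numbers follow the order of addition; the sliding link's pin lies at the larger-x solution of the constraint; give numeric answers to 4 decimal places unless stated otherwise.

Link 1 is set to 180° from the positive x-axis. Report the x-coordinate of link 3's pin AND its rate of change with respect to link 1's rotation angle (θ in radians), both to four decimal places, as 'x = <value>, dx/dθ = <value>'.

geometry: r = 54 mm, L = 184 mm, e = 6 mm
crank pin P = (r cos θ, r sin θ) = (-54.000000, 0.000000)
h = r sin θ − e = 0.000000 − 6 = -6.000000
x = r cos θ + √(L² − h²) = -54.000000 + 183.902148 = 129.902148
dx/dθ = −r sin θ − h·r cos θ/√(L² − h²) (θ in radians; h = -6.000000) = -1.761807

x = 129.9021, dx/dθ = -1.7618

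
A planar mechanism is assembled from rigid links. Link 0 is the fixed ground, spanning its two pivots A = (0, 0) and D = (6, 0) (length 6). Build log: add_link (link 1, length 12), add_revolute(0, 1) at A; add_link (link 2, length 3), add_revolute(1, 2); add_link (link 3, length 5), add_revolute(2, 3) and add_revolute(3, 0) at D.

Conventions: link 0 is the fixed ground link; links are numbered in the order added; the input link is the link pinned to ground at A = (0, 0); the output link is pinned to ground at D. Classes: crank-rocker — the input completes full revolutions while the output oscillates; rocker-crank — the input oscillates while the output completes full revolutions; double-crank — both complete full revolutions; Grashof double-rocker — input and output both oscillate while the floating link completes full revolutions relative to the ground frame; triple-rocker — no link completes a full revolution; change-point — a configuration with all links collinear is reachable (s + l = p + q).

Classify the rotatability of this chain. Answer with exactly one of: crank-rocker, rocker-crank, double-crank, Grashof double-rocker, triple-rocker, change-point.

lengths: ground=6, input=12, coupler=3, output=5
sorted: s=3 (shortest), l=12 (longest), p+q=11
s + l = 15 vs p + q = 11
s + l > p + q → non-Grashof → no link fully rotates → triple-rocker

triple-rocker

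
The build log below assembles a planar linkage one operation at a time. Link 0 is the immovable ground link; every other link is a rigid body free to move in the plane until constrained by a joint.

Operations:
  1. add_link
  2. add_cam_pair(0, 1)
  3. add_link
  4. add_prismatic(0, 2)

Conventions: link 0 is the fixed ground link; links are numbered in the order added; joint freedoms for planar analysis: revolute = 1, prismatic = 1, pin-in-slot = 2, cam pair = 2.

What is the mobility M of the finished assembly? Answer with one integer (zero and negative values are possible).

L=1 J1=0 J2=0
add link → L=2 J1=0 J2=0
C@0,1 dof=2 J2 → L=2 J1=0 J2=1
add link → L=3 J1=0 J2=1
P@0,2 dof=1 J1 → L=3 J1=1 J2=1
M=3(L−1)−2J1−J2=3·2−2·1−1=3

M = 3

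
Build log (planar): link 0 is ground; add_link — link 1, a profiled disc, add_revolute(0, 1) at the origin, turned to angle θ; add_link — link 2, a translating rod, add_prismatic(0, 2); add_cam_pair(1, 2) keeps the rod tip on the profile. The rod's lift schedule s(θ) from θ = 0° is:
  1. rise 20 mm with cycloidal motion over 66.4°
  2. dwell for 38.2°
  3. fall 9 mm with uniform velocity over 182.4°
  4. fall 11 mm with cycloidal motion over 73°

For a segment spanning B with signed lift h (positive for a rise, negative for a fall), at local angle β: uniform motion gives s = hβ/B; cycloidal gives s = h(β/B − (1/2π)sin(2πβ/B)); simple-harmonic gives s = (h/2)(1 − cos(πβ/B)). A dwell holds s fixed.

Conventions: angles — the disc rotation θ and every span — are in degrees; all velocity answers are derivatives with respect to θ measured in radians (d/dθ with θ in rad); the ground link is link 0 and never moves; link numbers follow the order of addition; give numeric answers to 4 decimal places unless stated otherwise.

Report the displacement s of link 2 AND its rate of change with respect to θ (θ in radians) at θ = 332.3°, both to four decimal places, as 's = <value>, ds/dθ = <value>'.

seg 1 [0°–66.4°] cycloidal, h=20: full span → s += 20 → s = 20.0000
seg 2 [66.4°–104.6°] dwell: s stays 20.0000
seg 3 [104.6°–287°] uniform, h=-9: full span → s += -9 → s = 11.0000
seg 4 [287°–360°] cycloidal, h=-11: θ=332.3° here. β=45.3, B=73. -11·(0.6205 − sin(2π·0.6205)/(2π)) = -8.0289 → s = 2.9711
velocity in seg [287°–360°] (cycloidal), θ in radians: β = 45.3° = 0.7906 rad, B = 73° = 1.2741 rad; ds/dθ = (h/B)(1 − cos(2πβ/B)) = ((-11)/1.2741)(1 − cos(2π·0.6205)) = -14.906857 mm/rad

s = 2.9711, ds/dθ = -14.9069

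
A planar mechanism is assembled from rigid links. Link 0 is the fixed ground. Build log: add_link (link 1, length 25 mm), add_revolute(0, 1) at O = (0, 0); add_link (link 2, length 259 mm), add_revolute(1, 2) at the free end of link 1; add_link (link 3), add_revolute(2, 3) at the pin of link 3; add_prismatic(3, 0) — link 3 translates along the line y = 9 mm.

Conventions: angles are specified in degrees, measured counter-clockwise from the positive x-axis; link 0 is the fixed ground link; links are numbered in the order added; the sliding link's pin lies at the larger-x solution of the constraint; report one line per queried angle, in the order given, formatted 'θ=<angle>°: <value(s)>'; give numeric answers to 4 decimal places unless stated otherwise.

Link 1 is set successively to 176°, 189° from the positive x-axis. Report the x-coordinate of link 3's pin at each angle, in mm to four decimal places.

geometry: r = 25 mm, L = 259 mm, e = 9 mm
θ=176°: crank pin P = (r cos θ, r sin θ) = (-24.939101, 1.743912)
θ=176°: h = r sin θ − e = 1.743912 − 9 = -7.256088
θ=176°: x = r cos θ + √(L² − h²) = -24.939101 + 258.898338 = 233.959236
θ=189°: crank pin P = (r cos θ, r sin θ) = (-24.692209, -3.910862)
θ=189°: h = r sin θ − e = -3.910862 − 9 = -12.910862
θ=189°: x = r cos θ + √(L² − h²) = -24.692209 + 258.678004 = 233.985795

θ=176°: 233.9592
θ=189°: 233.9858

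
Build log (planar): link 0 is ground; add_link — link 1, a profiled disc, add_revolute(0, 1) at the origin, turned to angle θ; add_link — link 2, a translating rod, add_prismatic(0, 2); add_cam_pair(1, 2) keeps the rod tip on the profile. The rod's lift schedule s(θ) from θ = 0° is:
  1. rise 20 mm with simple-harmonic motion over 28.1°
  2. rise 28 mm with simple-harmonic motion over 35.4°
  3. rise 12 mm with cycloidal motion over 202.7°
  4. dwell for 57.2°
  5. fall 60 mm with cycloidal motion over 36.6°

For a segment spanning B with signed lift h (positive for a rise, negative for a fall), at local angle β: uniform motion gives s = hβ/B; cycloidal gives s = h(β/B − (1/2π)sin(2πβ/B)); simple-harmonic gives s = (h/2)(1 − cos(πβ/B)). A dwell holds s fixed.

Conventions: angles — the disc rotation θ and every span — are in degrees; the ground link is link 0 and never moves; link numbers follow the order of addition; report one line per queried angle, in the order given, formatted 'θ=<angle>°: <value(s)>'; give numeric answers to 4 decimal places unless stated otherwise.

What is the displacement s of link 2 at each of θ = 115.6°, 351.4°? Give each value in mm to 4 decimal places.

seg 1 [0°–28.1°] simple-harmonic, h=20: full span → s += 20 → s = 20.0000
seg 2 [28.1°–63.5°] simple-harmonic, h=28: full span → s += 28 → s = 48.0000
seg 3 [63.5°–266.2°] cycloidal, h=12: θ=115.6° here. β=52.1, B=202.7. 12·(0.2570 − sin(2π·0.2570)/(2π)) = 1.1764 → s = 49.1764
seg 3 [63.5°–266.2°] cycloidal, h=12: full span → s += 12 → s = 60.0000
seg 4 [266.2°–323.4°] dwell: s stays 60.0000
seg 5 [323.4°–360°] cycloidal, h=-60: θ=351.4° here. β=28, B=36.6. -60·(0.7650 − sin(2π·0.7650)/(2π)) = -55.4084 → s = 4.5916

θ=115.6°: 49.1764
θ=351.4°: 4.5916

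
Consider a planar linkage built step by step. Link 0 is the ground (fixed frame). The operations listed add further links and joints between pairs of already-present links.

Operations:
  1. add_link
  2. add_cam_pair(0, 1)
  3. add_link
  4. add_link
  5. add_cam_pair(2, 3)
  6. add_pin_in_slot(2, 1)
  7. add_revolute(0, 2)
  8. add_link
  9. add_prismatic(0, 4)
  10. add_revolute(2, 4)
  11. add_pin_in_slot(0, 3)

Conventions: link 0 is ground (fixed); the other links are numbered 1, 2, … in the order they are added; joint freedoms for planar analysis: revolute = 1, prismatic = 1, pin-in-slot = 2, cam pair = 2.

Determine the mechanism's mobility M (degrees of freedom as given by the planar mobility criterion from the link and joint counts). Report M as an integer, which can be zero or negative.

link 0 = ground. State L|J1|J2 = 1|0|0
+link1  2|0|0
C(0,1) f=2→J2  2|0|1
+link2  3|0|1
+link3  4|0|1
C(2,3) f=2→J2  4|0|2
PS(2,1) f=2→J2  4|0|3
R(0,2) f=1→J1  4|1|3
+link4  5|1|3
P(0,4) f=1→J1  5|2|3
R(2,4) f=1→J1  5|3|3
PS(0,3) f=2→J2  5|3|4
M = 3(5−1)−2·3−4 = 12−6−4 = 2

M = 2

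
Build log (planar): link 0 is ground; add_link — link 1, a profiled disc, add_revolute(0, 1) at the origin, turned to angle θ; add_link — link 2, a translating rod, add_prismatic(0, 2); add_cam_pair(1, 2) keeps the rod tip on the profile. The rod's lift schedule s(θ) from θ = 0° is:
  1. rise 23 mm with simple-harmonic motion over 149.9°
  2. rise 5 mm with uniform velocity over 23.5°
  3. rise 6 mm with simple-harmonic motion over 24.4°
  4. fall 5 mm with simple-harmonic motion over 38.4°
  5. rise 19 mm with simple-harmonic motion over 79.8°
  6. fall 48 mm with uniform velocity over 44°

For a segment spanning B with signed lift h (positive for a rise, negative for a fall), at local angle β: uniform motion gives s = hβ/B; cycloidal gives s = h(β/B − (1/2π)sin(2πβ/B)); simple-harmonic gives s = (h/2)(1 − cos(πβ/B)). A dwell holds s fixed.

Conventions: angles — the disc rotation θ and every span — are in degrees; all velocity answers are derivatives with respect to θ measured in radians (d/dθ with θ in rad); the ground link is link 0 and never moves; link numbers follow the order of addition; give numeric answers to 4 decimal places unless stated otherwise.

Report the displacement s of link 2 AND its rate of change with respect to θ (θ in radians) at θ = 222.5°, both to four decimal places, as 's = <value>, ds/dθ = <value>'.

seg 1 [0°–149.9°] simple-harmonic, h=23: full span → s += 23 → s = 23.0000
seg 2 [149.9°–173.4°] uniform, h=5: full span → s += 5 → s = 28.0000
seg 3 [173.4°–197.8°] simple-harmonic, h=6: full span → s += 6 → s = 34.0000
seg 4 [197.8°–236.2°] simple-harmonic, h=-5: θ=222.5° here. β=24.7, B=38.4. -5/2·(1 − cos(π·0.6432)) = -3.5873 → s = 30.4127
velocity in seg [197.8°–236.2°] (simple-harmonic), θ in radians: β = 24.7° = 0.4311 rad, B = 38.4° = 0.6702 rad; ds/dθ = (πh/(2B)) sin(πβ/B) = (π·(-5)/(2·0.6702)) sin(π·0.6432) = -10.552279 mm/rad

s = 30.4127, ds/dθ = -10.5523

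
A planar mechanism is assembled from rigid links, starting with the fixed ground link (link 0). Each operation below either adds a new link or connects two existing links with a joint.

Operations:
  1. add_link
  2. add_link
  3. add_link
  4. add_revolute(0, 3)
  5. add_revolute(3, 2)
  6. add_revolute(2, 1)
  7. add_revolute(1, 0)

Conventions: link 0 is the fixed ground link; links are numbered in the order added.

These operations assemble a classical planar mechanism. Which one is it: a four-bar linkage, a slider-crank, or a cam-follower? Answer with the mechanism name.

links: 4 (incl. ground); joints: 4 revolute, 0 prismatic, 0 higher (cam) pair, forming one closed loop
4 links in a single 4R loop → four-bar linkage

four-bar linkage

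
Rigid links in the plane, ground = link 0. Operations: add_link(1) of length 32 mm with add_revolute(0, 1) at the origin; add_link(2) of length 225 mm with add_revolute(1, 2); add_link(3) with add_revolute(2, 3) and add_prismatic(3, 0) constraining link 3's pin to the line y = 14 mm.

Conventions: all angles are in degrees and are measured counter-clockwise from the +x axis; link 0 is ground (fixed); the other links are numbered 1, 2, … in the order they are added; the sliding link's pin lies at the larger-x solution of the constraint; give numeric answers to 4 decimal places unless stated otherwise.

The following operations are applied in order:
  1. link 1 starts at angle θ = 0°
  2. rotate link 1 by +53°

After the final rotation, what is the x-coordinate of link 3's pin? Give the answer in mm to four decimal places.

geometry: r = 32 mm, L = 225 mm, e = 14 mm; θ starts at 0°
rotate link 1 by +53°: θ ← 0° +53° = 53°
crank pin P = (r cos θ, r sin θ) = (19.258081, 25.556336)
h = r sin θ − e = 25.556336 − 14 = 11.556336
x = r cos θ + √(L² − h²) = 19.258081 + 224.703029 = 243.961109

243.9611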